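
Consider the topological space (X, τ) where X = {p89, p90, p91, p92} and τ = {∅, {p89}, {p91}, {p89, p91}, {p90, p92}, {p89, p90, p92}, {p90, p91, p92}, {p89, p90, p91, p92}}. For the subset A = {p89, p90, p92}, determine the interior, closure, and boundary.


int(A) = {p89, p90, p92}, cl(A) = {p89, p90, p92}, ∂A = ∅.

Closed sets in (X, τ) are complements of opens:
  closed(X, τ) = {∅, {p89}, {p91}, {p89, p91}, {p90, p92}, {p89, p90, p92}, {p90, p91, p92}, {p89, p90, p91, p92}}.
int(A) = ⋃ {U ∈ τ : U ⊆ A}. Opens contained in A: ∅, {p89}, {p90, p92}, {p89, p90, p92}.
Taking the union of these: int(A) = {p89, p90, p92}.
cl(A) = ⋂ {C closed : A ⊆ C}. Closed sets containing A: {p89, p90, p92}, {p89, p90, p91, p92}.
Intersecting these: cl(A) = {p89, p90, p92}.
∂A = cl(A) ∖ int(A) = {p89, p90, p92} ∖ {p89, p90, p92} = ∅.


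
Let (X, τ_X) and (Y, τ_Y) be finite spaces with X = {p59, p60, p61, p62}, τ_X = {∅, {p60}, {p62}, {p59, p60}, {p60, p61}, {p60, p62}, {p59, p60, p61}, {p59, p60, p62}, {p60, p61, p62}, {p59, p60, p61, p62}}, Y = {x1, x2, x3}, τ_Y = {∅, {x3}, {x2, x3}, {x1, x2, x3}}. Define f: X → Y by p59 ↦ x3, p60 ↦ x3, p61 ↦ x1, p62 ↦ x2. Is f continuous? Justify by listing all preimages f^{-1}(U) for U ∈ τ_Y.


f IS continuous.

Compute f^{-1}(U) for each U ∈ τ_Y:
  U = ∅: f^{-1}(U) = ∅ ∈ τ_X ✓.
  U = {x3}: f^{-1}(U) = {p59, p60} ∈ τ_X ✓.
  U = {x2, x3}: f^{-1}(U) = {p59, p60, p62} ∈ τ_X ✓.
  U = {x1, x2, x3}: f^{-1}(U) = {p59, p60, p61, p62} ∈ τ_X ✓.
Every preimage lies in τ_X, so f IS continuous.


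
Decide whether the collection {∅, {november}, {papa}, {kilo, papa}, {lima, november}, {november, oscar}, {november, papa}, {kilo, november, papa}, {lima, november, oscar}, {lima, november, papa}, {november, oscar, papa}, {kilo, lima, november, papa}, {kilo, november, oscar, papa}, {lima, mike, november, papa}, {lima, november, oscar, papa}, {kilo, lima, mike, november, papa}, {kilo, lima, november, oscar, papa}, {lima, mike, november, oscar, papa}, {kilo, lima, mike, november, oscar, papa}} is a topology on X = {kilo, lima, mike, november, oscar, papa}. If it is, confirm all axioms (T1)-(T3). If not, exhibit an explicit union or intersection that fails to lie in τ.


τ IS a topology on X.

Axiom (T1): ∅ ∈ τ? Yes; X ∈ τ? Yes.
Axiom (T2/T3): check pairwise unions and intersections of members of τ.
All pairwise intersections and unions checked — each lies in τ. Therefore τ satisfies (T1), (T2), (T3): it IS a topology on X.


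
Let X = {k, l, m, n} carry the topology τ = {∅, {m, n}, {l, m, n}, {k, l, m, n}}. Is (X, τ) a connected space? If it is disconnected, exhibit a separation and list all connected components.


(X, τ) is connected.

Find clopen sets (U ∈ τ with X ∖ U ∈ τ):
  U = ∅, X ∖ U = {k, l, m, n} — both open, so U is clopen.
  U = {k, l, m, n}, X ∖ U = ∅ — both open, so U is clopen.
Only trivial clopens (∅ and X) exist, so (X, τ) is connected.
Compute connected components by grouping points that agree on all clopens:
  component: {k, l, m, n}


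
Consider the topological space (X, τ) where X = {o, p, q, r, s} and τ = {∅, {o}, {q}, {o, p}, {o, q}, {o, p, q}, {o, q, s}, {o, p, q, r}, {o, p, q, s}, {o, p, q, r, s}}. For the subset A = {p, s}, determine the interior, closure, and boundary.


int(A) = ∅, cl(A) = {p, r, s}, ∂A = {p, r, s}.

Closed sets in (X, τ) are complements of opens:
  closed(X, τ) = {∅, {r}, {s}, {p, r}, {r, s}, {p, r, s}, {q, r, s}, {o, p, r, s}, {p, q, r, s}, {o, p, q, r, s}}.
int(A) = ⋃ {U ∈ τ : U ⊆ A}. Opens contained in A: ∅.
Taking the union of these: int(A) = ∅.
cl(A) = ⋂ {C closed : A ⊆ C}. Closed sets containing A: {p, r, s}, {o, p, r, s}, {p, q, r, s}, {o, p, q, r, s}.
Intersecting these: cl(A) = {p, r, s}.
∂A = cl(A) ∖ int(A) = {p, r, s} ∖ ∅ = {p, r, s}.


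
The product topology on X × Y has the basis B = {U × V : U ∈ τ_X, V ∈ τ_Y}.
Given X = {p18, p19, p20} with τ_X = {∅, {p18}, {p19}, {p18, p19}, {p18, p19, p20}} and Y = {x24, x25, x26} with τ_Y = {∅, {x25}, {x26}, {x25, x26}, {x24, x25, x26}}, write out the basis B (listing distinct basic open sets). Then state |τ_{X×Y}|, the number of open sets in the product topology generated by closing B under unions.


Basis B = {∅ × ∅, {p18} × {x25}, {p18} × {x26}, {p19} × {x25}, {p19} × {x26}, {p18} × {x25, x26}, {p18, p19} × {x25}, {p18, p19} × {x26}, {p19} × {x25, x26}, {p18} × {x24, x25, x26}, {p18, p19, p20} × {x25}, {p18, p19, p20} × {x26}, {p19} × {x24, x25, x26}, {p18, p19} × {x25, x26}, {p18, p19} × {x24, x25, x26}, {p18, p19, p20} × {x25, x26}, {p18, p19, p20} × {x24, x25, x26}}; |τ_{X×Y}| = 48.

Enumerate products U × V with U ∈ τ_X, V ∈ τ_Y (deduplicated):
  ∅ × ∅ = {} (∅)
  {p18} × {x25} = {(p18,x25)}
  {p18} × {x26} = {(p18,x26)}
  {p19} × {x25} = {(p19,x25)}
  {p19} × {x26} = {(p19,x26)}
  {p18} × {x25, x26} = {(p18,x25), (p18,x26)}
  {p18, p19} × {x25} = {(p18,x25), (p19,x25)}
  {p18, p19} × {x26} = {(p18,x26), (p19,x26)}
  {p19} × {x25, x26} = {(p19,x25), (p19,x26)}
  {p18} × {x24, x25, x26} = {(p18,x24), (p18,x25), (p18,x26)}
  {p18, p19, p20} × {x25} = {(p18,x25), (p19,x25), (p20,x25)}
  {p18, p19, p20} × {x26} = {(p18,x26), (p19,x26), (p20,x26)}
  {p19} × {x24, x25, x26} = {(p19,x24), (p19,x25), (p19,x26)}
  {p18, p19} × {x25, x26} = {(p18,x25), (p18,x26), (p19,x25), (p19,x26)}
  {p18, p19} × {x24, x25, x26} = {(p18,x24), (p18,x25), (p18,x26), (p19,x24), (p19,x25), (p19,x26)}
  {p18, p19, p20} × {x25, x26} = {(p18,x25), (p18,x26), (p19,x25), (p19,x26), (p20,x25), (p20,x26)}
  {p18, p19, p20} × {x24, x25, x26} = {(p18,x24), (p18,x25), (p18,x26), (p19,x24), (p19,x25), (p19,x26), (p20,x24), (p20,x25), (p20,x26)}
These 17 distinct sets form the basis B.
Close under arbitrary unions to get τ_{X×Y}; counting gives |τ_{X×Y}| = 48.


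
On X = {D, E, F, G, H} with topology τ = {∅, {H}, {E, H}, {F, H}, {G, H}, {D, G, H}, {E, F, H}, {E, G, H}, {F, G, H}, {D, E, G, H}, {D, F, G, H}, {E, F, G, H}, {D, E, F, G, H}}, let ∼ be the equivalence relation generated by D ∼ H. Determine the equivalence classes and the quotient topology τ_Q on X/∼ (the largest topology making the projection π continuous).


X/∼ = {[D=H], [E], [F], [G]}; |τ_Q| = 5.

Equivalence classes: [D=H], [E], [F], [G].
Quotient map π: X → X/∼ sends D ↦ [D=H], E ↦ [E], F ↦ [F], G ↦ [G], H ↦ [D=H].
For each subset V ⊆ X/∼, compute π^{-1}(V) ⊆ X and check whether π^{-1}(V) ∈ τ. V is open in τ_Q iff π^{-1}(V) ∈ τ.
  V = {}: π^{-1}(V) = ∅ ∈ τ ✓.
  V = {[D=H]}: π^{-1}(V) = {D, H} ∉ τ ✗.
  V = {[E]}: π^{-1}(V) = {E} ∉ τ ✗.
  V = {[D=H], [E]}: π^{-1}(V) = {D, E, H} ∉ τ ✗.
  V = {[F]}: π^{-1}(V) = {F} ∉ τ ✗.
  V = {[D=H], [F]}: π^{-1}(V) = {D, F, H} ∉ τ ✗.
  V = {[E], [F]}: π^{-1}(V) = {E, F} ∉ τ ✗.
  V = {[D=H], [E], [F]}: π^{-1}(V) = {D, E, F, H} ∉ τ ✗.
  V = {[G]}: π^{-1}(V) = {G} ∉ τ ✗.
  V = {[D=H], [G]}: π^{-1}(V) = {D, G, H} ∈ τ ✓.
  V = {[E], [G]}: π^{-1}(V) = {E, G} ∉ τ ✗.
  V = {[D=H], [E], [G]}: π^{-1}(V) = {D, E, G, H} ∈ τ ✓.
  V = {[F], [G]}: π^{-1}(V) = {F, G} ∉ τ ✗.
  V = {[D=H], [F], [G]}: π^{-1}(V) = {D, F, G, H} ∈ τ ✓.
  V = {[E], [F], [G]}: π^{-1}(V) = {E, F, G} ∉ τ ✗.
  V = {[D=H], [E], [F], [G]}: π^{-1}(V) = {D, E, F, G, H} ∈ τ ✓.
Open sets in the quotient: τ_Q = {{}, {[D=H], [G]}, {[D=H], [E], [G]}, {[D=H], [F], [G]}, {[D=H], [E], [F], [G]}} (5 elements).


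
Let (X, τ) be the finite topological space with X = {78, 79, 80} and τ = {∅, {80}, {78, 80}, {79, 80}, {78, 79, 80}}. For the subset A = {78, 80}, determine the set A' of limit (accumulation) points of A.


A' = {78, 79}

For each x ∈ X, list the open sets U ∈ τ with x ∈ U, then check whether U ∩ (A ∖ {x}) ≠ ∅ for every such U.
  x = 78: opens ∋ x are {78, 80}, {78, 79, 80}; each meets A ∖ {78}, so x IS a limit point.
  x = 79: opens ∋ x are {79, 80}, {78, 79, 80}; each meets A ∖ {79}, so x IS a limit point.
  x = 80: open {80} ∋ x has {80} ∩ (A ∖ {80}) = ∅, so x is NOT a limit point.
Collecting: A' = {78, 79}.


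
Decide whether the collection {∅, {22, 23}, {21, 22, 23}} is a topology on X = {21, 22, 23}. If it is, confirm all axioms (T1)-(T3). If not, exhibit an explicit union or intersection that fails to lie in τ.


τ IS a topology on X.

Axiom (T1): ∅ ∈ τ? Yes; X ∈ τ? Yes.
Axiom (T2/T3): check pairwise unions and intersections of members of τ.
All pairwise intersections and unions checked — each lies in τ. Therefore τ satisfies (T1), (T2), (T3): it IS a topology on X.


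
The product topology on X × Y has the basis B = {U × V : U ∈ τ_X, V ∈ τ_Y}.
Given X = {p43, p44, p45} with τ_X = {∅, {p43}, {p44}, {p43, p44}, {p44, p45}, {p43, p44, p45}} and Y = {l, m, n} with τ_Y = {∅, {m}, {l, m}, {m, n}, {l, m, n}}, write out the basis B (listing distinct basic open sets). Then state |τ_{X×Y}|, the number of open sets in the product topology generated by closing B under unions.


Basis B = {∅ × ∅, {p43} × {m}, {p44} × {m}, {p43} × {l, m}, {p43} × {m, n}, {p43, p44} × {m}, {p44} × {l, m}, {p44} × {m, n}, {p44, p45} × {m}, {p43} × {l, m, n}, {p43, p44, p45} × {m}, {p44} × {l, m, n}, {p43, p44} × {l, m}, {p43, p44} × {m, n}, {p44, p45} × {l, m}, {p44, p45} × {m, n}, {p43, p44} × {l, m, n}, {p43, p44, p45} × {l, m}, {p43, p44, p45} × {m, n}, {p44, p45} × {l, m, n}, {p43, p44, p45} × {l, m, n}}; |τ_{X×Y}| = 70.

Enumerate products U × V with U ∈ τ_X, V ∈ τ_Y (deduplicated):
  ∅ × ∅ = {} (∅)
  {p43} × {m} = {(p43,m)}
  {p44} × {m} = {(p44,m)}
  {p43} × {l, m} = {(p43,l), (p43,m)}
  {p43} × {m, n} = {(p43,m), (p43,n)}
  {p43, p44} × {m} = {(p43,m), (p44,m)}
  {p44} × {l, m} = {(p44,l), (p44,m)}
  {p44} × {m, n} = {(p44,m), (p44,n)}
  {p44, p45} × {m} = {(p44,m), (p45,m)}
  {p43} × {l, m, n} = {(p43,l), (p43,m), (p43,n)}
  {p43, p44, p45} × {m} = {(p43,m), (p44,m), (p45,m)}
  {p44} × {l, m, n} = {(p44,l), (p44,m), (p44,n)}
  {p43, p44} × {l, m} = {(p43,l), (p43,m), (p44,l), (p44,m)}
  {p43, p44} × {m, n} = {(p43,m), (p43,n), (p44,m), (p44,n)}
  {p44, p45} × {l, m} = {(p44,l), (p44,m), (p45,l), (p45,m)}
  {p44, p45} × {m, n} = {(p44,m), (p44,n), (p45,m), (p45,n)}
  {p43, p44} × {l, m, n} = {(p43,l), (p43,m), (p43,n), (p44,l), (p44,m), (p44,n)}
  {p43, p44, p45} × {l, m} = {(p43,l), (p43,m), (p44,l), (p44,m), (p45,l), (p45,m)}
  {p43, p44, p45} × {m, n} = {(p43,m), (p43,n), (p44,m), (p44,n), (p45,m), (p45,n)}
  {p44, p45} × {l, m, n} = {(p44,l), (p44,m), (p44,n), (p45,l), (p45,m), (p45,n)}
  {p43, p44, p45} × {l, m, n} = {(p43,l), (p43,m), (p43,n), (p44,l), (p44,m), (p44,n), (p45,l), (p45,m), (p45,n)}
These 21 distinct sets form the basis B.
Close under arbitrary unions to get τ_{X×Y}; counting gives |τ_{X×Y}| = 70.


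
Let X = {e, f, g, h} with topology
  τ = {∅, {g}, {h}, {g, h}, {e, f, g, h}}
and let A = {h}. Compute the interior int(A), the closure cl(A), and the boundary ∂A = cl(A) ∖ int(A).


int(A) = {h}, cl(A) = {e, f, h}, ∂A = {e, f}.

Closed sets in (X, τ) are complements of opens:
  closed(X, τ) = {∅, {e, f}, {e, f, g}, {e, f, h}, {e, f, g, h}}.
int(A) = ⋃ {U ∈ τ : U ⊆ A}. Opens contained in A: ∅, {h}.
Taking the union of these: int(A) = {h}.
cl(A) = ⋂ {C closed : A ⊆ C}. Closed sets containing A: {e, f, h}, {e, f, g, h}.
Intersecting these: cl(A) = {e, f, h}.
∂A = cl(A) ∖ int(A) = {e, f, h} ∖ {h} = {e, f}.


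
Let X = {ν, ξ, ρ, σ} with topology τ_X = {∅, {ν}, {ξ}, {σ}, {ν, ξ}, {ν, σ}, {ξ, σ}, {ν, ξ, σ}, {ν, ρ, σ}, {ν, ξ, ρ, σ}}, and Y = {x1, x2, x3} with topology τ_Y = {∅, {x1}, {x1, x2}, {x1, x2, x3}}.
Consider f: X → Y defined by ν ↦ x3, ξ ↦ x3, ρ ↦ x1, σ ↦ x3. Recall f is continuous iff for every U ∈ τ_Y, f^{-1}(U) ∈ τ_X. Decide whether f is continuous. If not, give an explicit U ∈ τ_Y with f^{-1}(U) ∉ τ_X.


f is NOT continuous.

Compute f^{-1}(U) for each U ∈ τ_Y:
  U = ∅: f^{-1}(U) = ∅ ∈ τ_X ✓.
  U = {x1}: f^{-1}(U) = {ρ} ∉ τ_X ✗.
  U = {x1, x2}: f^{-1}(U) = {ρ} ∉ τ_X ✗.
  U = {x1, x2, x3}: f^{-1}(U) = {ν, ξ, ρ, σ} ∈ τ_X ✓.
Found U = {x1} with f^{-1}(U) = {ρ} not in τ_X. Therefore f is NOT continuous.


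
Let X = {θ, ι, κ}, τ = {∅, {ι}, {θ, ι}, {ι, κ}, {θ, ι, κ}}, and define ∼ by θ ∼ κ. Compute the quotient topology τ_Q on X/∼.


X/∼ = {[θ=κ], [ι]}; |τ_Q| = 3.

Equivalence classes: [θ=κ], [ι].
Quotient map π: X → X/∼ sends θ ↦ [θ=κ], ι ↦ [ι], κ ↦ [θ=κ].
For each subset V ⊆ X/∼, compute π^{-1}(V) ⊆ X and check whether π^{-1}(V) ∈ τ. V is open in τ_Q iff π^{-1}(V) ∈ τ.
  V = {}: π^{-1}(V) = ∅ ∈ τ ✓.
  V = {[θ=κ]}: π^{-1}(V) = {θ, κ} ∉ τ ✗.
  V = {[ι]}: π^{-1}(V) = {ι} ∈ τ ✓.
  V = {[θ=κ], [ι]}: π^{-1}(V) = {θ, ι, κ} ∈ τ ✓.
Open sets in the quotient: τ_Q = {{}, {[ι]}, {[θ=κ], [ι]}} (3 elements).


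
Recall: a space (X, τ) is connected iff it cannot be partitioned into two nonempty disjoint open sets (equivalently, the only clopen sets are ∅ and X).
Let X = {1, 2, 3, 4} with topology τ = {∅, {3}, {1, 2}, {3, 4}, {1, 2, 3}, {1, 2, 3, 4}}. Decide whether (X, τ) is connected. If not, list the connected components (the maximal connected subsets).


(X, τ) is disconnected; components = [{1, 2}, {3, 4}].

Find clopen sets (U ∈ τ with X ∖ U ∈ τ):
  U = ∅, X ∖ U = {1, 2, 3, 4} — both open, so U is clopen.
  U = {1, 2}, X ∖ U = {3, 4} — both open, so U is clopen.
  U = {3, 4}, X ∖ U = {1, 2} — both open, so U is clopen.
  U = {1, 2, 3, 4}, X ∖ U = ∅ — both open, so U is clopen.
Nontrivial clopen(s) exist: e.g. {3, 4}. So (X, τ) is disconnected.
Compute connected components by grouping points that agree on all clopens:
  component: {1, 2}
  component: {3, 4}


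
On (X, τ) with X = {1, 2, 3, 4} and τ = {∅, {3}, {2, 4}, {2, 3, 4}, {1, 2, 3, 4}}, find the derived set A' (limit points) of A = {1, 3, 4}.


A' = {1, 2}

For each x ∈ X, list the open sets U ∈ τ with x ∈ U, then check whether U ∩ (A ∖ {x}) ≠ ∅ for every such U.
  x = 1: opens ∋ x are {1, 2, 3, 4}; each meets A ∖ {1}, so x IS a limit point.
  x = 2: opens ∋ x are {2, 4}, {2, 3, 4}, {1, 2, 3, 4}; each meets A ∖ {2}, so x IS a limit point.
  x = 3: open {3} ∋ x has {3} ∩ (A ∖ {3}) = ∅, so x is NOT a limit point.
  x = 4: open {2, 4} ∋ x has {2, 4} ∩ (A ∖ {4}) = ∅, so x is NOT a limit point.
Collecting: A' = {1, 2}.


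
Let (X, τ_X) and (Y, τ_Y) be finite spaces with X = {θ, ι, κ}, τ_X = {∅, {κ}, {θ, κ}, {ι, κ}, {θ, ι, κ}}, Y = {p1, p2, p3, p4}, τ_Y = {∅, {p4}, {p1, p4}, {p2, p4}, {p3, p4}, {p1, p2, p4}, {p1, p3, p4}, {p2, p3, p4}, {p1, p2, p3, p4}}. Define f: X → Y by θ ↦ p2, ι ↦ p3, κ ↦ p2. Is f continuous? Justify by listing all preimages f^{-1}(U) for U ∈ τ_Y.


f is NOT continuous.

Compute f^{-1}(U) for each U ∈ τ_Y:
  U = ∅: f^{-1}(U) = ∅ ∈ τ_X ✓.
  U = {p4}: f^{-1}(U) = ∅ ∈ τ_X ✓.
  U = {p1, p4}: f^{-1}(U) = ∅ ∈ τ_X ✓.
  U = {p2, p4}: f^{-1}(U) = {θ, κ} ∈ τ_X ✓.
  U = {p3, p4}: f^{-1}(U) = {ι} ∉ τ_X ✗.
  U = {p1, p2, p4}: f^{-1}(U) = {θ, κ} ∈ τ_X ✓.
  U = {p1, p3, p4}: f^{-1}(U) = {ι} ∉ τ_X ✗.
  U = {p2, p3, p4}: f^{-1}(U) = {θ, ι, κ} ∈ τ_X ✓.
  U = {p1, p2, p3, p4}: f^{-1}(U) = {θ, ι, κ} ∈ τ_X ✓.
Found U = {p3, p4} with f^{-1}(U) = {ι} not in τ_X. Therefore f is NOT continuous.


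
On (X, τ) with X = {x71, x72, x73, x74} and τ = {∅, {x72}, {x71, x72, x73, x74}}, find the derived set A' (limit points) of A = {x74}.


A' = {x71, x73}

For each x ∈ X, list the open sets U ∈ τ with x ∈ U, then check whether U ∩ (A ∖ {x}) ≠ ∅ for every such U.
  x = x71: opens ∋ x are {x71, x72, x73, x74}; each meets A ∖ {x71}, so x IS a limit point.
  x = x72: open {x72} ∋ x has {x72} ∩ (A ∖ {x72}) = ∅, so x is NOT a limit point.
  x = x73: opens ∋ x are {x71, x72, x73, x74}; each meets A ∖ {x73}, so x IS a limit point.
  x = x74: open {x71, x72, x73, x74} ∋ x has {x71, x72, x73, x74} ∩ (A ∖ {x74}) = ∅, so x is NOT a limit point.
Collecting: A' = {x71, x73}.


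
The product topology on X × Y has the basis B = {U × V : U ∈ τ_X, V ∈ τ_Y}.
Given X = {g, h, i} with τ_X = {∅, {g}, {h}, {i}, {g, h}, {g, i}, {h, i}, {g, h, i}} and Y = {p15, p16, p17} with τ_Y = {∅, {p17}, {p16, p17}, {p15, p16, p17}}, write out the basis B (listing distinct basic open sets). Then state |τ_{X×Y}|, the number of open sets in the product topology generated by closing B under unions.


Basis B = {∅ × ∅, {g} × {p17}, {h} × {p17}, {i} × {p17}, {g} × {p16, p17}, {g, h} × {p17}, {g, i} × {p17}, {h} × {p16, p17}, {h, i} × {p17}, {i} × {p16, p17}, {g} × {p15, p16, p17}, {g, h, i} × {p17}, {h} × {p15, p16, p17}, {i} × {p15, p16, p17}, {g, h} × {p16, p17}, {g, i} × {p16, p17}, {h, i} × {p16, p17}, {g, h} × {p15, p16, p17}, {g, i} × {p15, p16, p17}, {g, h, i} × {p16, p17}, {h, i} × {p15, p16, p17}, {g, h, i} × {p15, p16, p17}}; |τ_{X×Y}| = 64.

Enumerate products U × V with U ∈ τ_X, V ∈ τ_Y (deduplicated):
  ∅ × ∅ = {} (∅)
  {g} × {p17} = {(g,p17)}
  {h} × {p17} = {(h,p17)}
  {i} × {p17} = {(i,p17)}
  {g} × {p16, p17} = {(g,p16), (g,p17)}
  {g, h} × {p17} = {(g,p17), (h,p17)}
  {g, i} × {p17} = {(g,p17), (i,p17)}
  {h} × {p16, p17} = {(h,p16), (h,p17)}
  {h, i} × {p17} = {(h,p17), (i,p17)}
  {i} × {p16, p17} = {(i,p16), (i,p17)}
  {g} × {p15, p16, p17} = {(g,p15), (g,p16), (g,p17)}
  {g, h, i} × {p17} = {(g,p17), (h,p17), (i,p17)}
  {h} × {p15, p16, p17} = {(h,p15), (h,p16), (h,p17)}
  {i} × {p15, p16, p17} = {(i,p15), (i,p16), (i,p17)}
  {g, h} × {p16, p17} = {(g,p16), (g,p17), (h,p16), (h,p17)}
  {g, i} × {p16, p17} = {(g,p16), (g,p17), (i,p16), (i,p17)}
  {h, i} × {p16, p17} = {(h,p16), (h,p17), (i,p16), (i,p17)}
  {g, h} × {p15, p16, p17} = {(g,p15), (g,p16), (g,p17), (h,p15), (h,p16), (h,p17)}
  {g, i} × {p15, p16, p17} = {(g,p15), (g,p16), (g,p17), (i,p15), (i,p16), (i,p17)}
  {g, h, i} × {p16, p17} = {(g,p16), (g,p17), (h,p16), (h,p17), (i,p16), (i,p17)}
  {h, i} × {p15, p16, p17} = {(h,p15), (h,p16), (h,p17), (i,p15), (i,p16), (i,p17)}
  {g, h, i} × {p15, p16, p17} = {(g,p15), (g,p16), (g,p17), (h,p15), (h,p16), (h,p17), (i,p15), (i,p16), (i,p17)}
These 22 distinct sets form the basis B.
Close under arbitrary unions to get τ_{X×Y}; counting gives |τ_{X×Y}| = 64.


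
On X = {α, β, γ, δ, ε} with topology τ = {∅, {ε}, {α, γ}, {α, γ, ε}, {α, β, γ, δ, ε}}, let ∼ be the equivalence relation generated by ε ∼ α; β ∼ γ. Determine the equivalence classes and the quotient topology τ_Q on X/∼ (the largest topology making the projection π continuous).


X/∼ = {[α=ε], [β=γ], [δ]}; |τ_Q| = 2.

Equivalence classes: [α=ε], [β=γ], [δ].
Quotient map π: X → X/∼ sends α ↦ [α=ε], β ↦ [β=γ], γ ↦ [β=γ], δ ↦ [δ], ε ↦ [α=ε].
For each subset V ⊆ X/∼, compute π^{-1}(V) ⊆ X and check whether π^{-1}(V) ∈ τ. V is open in τ_Q iff π^{-1}(V) ∈ τ.
  V = {}: π^{-1}(V) = ∅ ∈ τ ✓.
  V = {[α=ε]}: π^{-1}(V) = {α, ε} ∉ τ ✗.
  V = {[β=γ]}: π^{-1}(V) = {β, γ} ∉ τ ✗.
  V = {[α=ε], [β=γ]}: π^{-1}(V) = {α, β, γ, ε} ∉ τ ✗.
  V = {[δ]}: π^{-1}(V) = {δ} ∉ τ ✗.
  V = {[α=ε], [δ]}: π^{-1}(V) = {α, δ, ε} ∉ τ ✗.
  V = {[β=γ], [δ]}: π^{-1}(V) = {β, γ, δ} ∉ τ ✗.
  V = {[α=ε], [β=γ], [δ]}: π^{-1}(V) = {α, β, γ, δ, ε} ∈ τ ✓.
Open sets in the quotient: τ_Q = {{}, {[α=ε], [β=γ], [δ]}} (2 elements).


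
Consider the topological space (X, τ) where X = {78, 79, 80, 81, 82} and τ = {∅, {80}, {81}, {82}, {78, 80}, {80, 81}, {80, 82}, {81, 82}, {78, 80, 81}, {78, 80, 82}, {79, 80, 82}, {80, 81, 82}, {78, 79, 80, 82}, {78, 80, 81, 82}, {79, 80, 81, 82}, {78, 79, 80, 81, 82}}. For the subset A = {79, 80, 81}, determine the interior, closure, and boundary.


int(A) = {80, 81}, cl(A) = {78, 79, 80, 81}, ∂A = {78, 79}.

Closed sets in (X, τ) are complements of opens:
  closed(X, τ) = {∅, {78}, {79}, {81}, {78, 79}, {78, 81}, {79, 81}, {79, 82}, {78, 79, 80}, {78, 79, 81}, {78, 79, 82}, {79, 81, 82}, {78, 79, 80, 81}, {78, 79, 80, 82}, {78, 79, 81, 82}, {78, 79, 80, 81, 82}}.
int(A) = ⋃ {U ∈ τ : U ⊆ A}. Opens contained in A: ∅, {80}, {81}, {80, 81}.
Taking the union of these: int(A) = {80, 81}.
cl(A) = ⋂ {C closed : A ⊆ C}. Closed sets containing A: {78, 79, 80, 81}, {78, 79, 80, 81, 82}.
Intersecting these: cl(A) = {78, 79, 80, 81}.
∂A = cl(A) ∖ int(A) = {78, 79, 80, 81} ∖ {80, 81} = {78, 79}.


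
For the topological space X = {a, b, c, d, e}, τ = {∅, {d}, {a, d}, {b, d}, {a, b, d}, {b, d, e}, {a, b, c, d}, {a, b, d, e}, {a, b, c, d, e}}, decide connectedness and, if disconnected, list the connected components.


(X, τ) is connected.

Find clopen sets (U ∈ τ with X ∖ U ∈ τ):
  U = ∅, X ∖ U = {a, b, c, d, e} — both open, so U is clopen.
  U = {a, b, c, d, e}, X ∖ U = ∅ — both open, so U is clopen.
Only trivial clopens (∅ and X) exist, so (X, τ) is connected.
Compute connected components by grouping points that agree on all clopens:
  component: {a, b, c, d, e}


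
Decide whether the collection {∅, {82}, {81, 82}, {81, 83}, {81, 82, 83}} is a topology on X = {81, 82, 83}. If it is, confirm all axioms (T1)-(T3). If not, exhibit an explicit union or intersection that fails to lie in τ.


τ is NOT a topology on X.

Axiom (T1): ∅ ∈ τ? Yes; X ∈ τ? Yes.
Axiom (T2/T3): check pairwise unions and intersections of members of τ.
Counterexample for (T3): {81, 82} ∩ {81, 83} = {81} ∉ τ. Therefore τ is NOT a topology.


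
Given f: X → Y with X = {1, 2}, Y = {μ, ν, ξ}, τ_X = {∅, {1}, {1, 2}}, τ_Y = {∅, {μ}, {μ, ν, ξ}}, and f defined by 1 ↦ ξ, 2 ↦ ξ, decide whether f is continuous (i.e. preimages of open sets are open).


f IS continuous.

Compute f^{-1}(U) for each U ∈ τ_Y:
  U = ∅: f^{-1}(U) = ∅ ∈ τ_X ✓.
  U = {μ}: f^{-1}(U) = ∅ ∈ τ_X ✓.
  U = {μ, ν, ξ}: f^{-1}(U) = {1, 2} ∈ τ_X ✓.
Every preimage lies in τ_X, so f IS continuous.


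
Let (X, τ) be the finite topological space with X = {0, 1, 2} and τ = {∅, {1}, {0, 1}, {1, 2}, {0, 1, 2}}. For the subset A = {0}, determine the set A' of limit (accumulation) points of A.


A' = ∅

For each x ∈ X, list the open sets U ∈ τ with x ∈ U, then check whether U ∩ (A ∖ {x}) ≠ ∅ for every such U.
  x = 0: open {0, 1} ∋ x has {0, 1} ∩ (A ∖ {0}) = ∅, so x is NOT a limit point.
  x = 1: open {1} ∋ x has {1} ∩ (A ∖ {1}) = ∅, so x is NOT a limit point.
  x = 2: open {1, 2} ∋ x has {1, 2} ∩ (A ∖ {2}) = ∅, so x is NOT a limit point.
Collecting: A' = ∅.


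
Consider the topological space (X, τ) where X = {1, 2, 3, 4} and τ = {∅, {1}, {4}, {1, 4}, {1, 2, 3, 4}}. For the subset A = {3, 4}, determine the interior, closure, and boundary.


int(A) = {4}, cl(A) = {2, 3, 4}, ∂A = {2, 3}.

Closed sets in (X, τ) are complements of opens:
  closed(X, τ) = {∅, {2, 3}, {1, 2, 3}, {2, 3, 4}, {1, 2, 3, 4}}.
int(A) = ⋃ {U ∈ τ : U ⊆ A}. Opens contained in A: ∅, {4}.
Taking the union of these: int(A) = {4}.
cl(A) = ⋂ {C closed : A ⊆ C}. Closed sets containing A: {2, 3, 4}, {1, 2, 3, 4}.
Intersecting these: cl(A) = {2, 3, 4}.
∂A = cl(A) ∖ int(A) = {2, 3, 4} ∖ {4} = {2, 3}.


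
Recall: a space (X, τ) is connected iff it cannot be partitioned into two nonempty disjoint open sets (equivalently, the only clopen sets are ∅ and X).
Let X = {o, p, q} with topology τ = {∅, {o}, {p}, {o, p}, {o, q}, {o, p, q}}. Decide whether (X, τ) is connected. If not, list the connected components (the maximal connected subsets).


(X, τ) is disconnected; components = [{p}, {o, q}].

Find clopen sets (U ∈ τ with X ∖ U ∈ τ):
  U = ∅, X ∖ U = {o, p, q} — both open, so U is clopen.
  U = {p}, X ∖ U = {o, q} — both open, so U is clopen.
  U = {o, q}, X ∖ U = {p} — both open, so U is clopen.
  U = {o, p, q}, X ∖ U = ∅ — both open, so U is clopen.
Nontrivial clopen(s) exist: e.g. {p}. So (X, τ) is disconnected.
Compute connected components by grouping points that agree on all clopens:
  component: {p}
  component: {o, q}


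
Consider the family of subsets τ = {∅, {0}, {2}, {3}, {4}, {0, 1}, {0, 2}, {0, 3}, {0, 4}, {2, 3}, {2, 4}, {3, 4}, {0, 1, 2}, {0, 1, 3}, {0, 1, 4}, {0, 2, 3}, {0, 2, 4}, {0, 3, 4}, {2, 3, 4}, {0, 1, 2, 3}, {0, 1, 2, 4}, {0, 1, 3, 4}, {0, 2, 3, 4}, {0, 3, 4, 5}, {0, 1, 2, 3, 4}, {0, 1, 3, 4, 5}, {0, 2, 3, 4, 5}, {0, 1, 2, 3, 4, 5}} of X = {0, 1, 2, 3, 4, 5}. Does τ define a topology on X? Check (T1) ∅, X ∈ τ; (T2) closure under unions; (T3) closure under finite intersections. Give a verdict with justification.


τ IS a topology on X.

Axiom (T1): ∅ ∈ τ? Yes; X ∈ τ? Yes.
Axiom (T2/T3): check pairwise unions and intersections of members of τ.
All pairwise intersections and unions checked — each lies in τ. Therefore τ satisfies (T1), (T2), (T3): it IS a topology on X.


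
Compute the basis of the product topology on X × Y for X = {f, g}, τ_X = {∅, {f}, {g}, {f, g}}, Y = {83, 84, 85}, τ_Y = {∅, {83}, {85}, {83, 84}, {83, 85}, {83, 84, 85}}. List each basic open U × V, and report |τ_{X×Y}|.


Basis B = {∅ × ∅, {f} × {83}, {f} × {85}, {g} × {83}, {g} × {85}, {f} × {83, 84}, {f} × {83, 85}, {f, g} × {83}, {f, g} × {85}, {g} × {83, 84}, {g} × {83, 85}, {f} × {83, 84, 85}, {g} × {83, 84, 85}, {f, g} × {83, 84}, {f, g} × {83, 85}, {f, g} × {83, 84, 85}}; |τ_{X×Y}| = 36.

Enumerate products U × V with U ∈ τ_X, V ∈ τ_Y (deduplicated):
  ∅ × ∅ = {} (∅)
  {f} × {83} = {(f,83)}
  {f} × {85} = {(f,85)}
  {g} × {83} = {(g,83)}
  {g} × {85} = {(g,85)}
  {f} × {83, 84} = {(f,83), (f,84)}
  {f} × {83, 85} = {(f,83), (f,85)}
  {f, g} × {83} = {(f,83), (g,83)}
  {f, g} × {85} = {(f,85), (g,85)}
  {g} × {83, 84} = {(g,83), (g,84)}
  {g} × {83, 85} = {(g,83), (g,85)}
  {f} × {83, 84, 85} = {(f,83), (f,84), (f,85)}
  {g} × {83, 84, 85} = {(g,83), (g,84), (g,85)}
  {f, g} × {83, 84} = {(f,83), (f,84), (g,83), (g,84)}
  {f, g} × {83, 85} = {(f,83), (f,85), (g,83), (g,85)}
  {f, g} × {83, 84, 85} = {(f,83), (f,84), (f,85), (g,83), (g,84), (g,85)}
These 16 distinct sets form the basis B.
Close under arbitrary unions to get τ_{X×Y}; counting gives |τ_{X×Y}| = 36.


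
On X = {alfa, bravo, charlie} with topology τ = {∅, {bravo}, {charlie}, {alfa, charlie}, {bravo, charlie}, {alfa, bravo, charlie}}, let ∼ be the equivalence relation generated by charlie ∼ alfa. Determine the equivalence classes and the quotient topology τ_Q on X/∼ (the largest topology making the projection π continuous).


X/∼ = {[alfa=charlie], [bravo]}; |τ_Q| = 4.

Equivalence classes: [alfa=charlie], [bravo].
Quotient map π: X → X/∼ sends alfa ↦ [alfa=charlie], bravo ↦ [bravo], charlie ↦ [alfa=charlie].
For each subset V ⊆ X/∼, compute π^{-1}(V) ⊆ X and check whether π^{-1}(V) ∈ τ. V is open in τ_Q iff π^{-1}(V) ∈ τ.
  V = {}: π^{-1}(V) = ∅ ∈ τ ✓.
  V = {[alfa=charlie]}: π^{-1}(V) = {alfa, charlie} ∈ τ ✓.
  V = {[bravo]}: π^{-1}(V) = {bravo} ∈ τ ✓.
  V = {[alfa=charlie], [bravo]}: π^{-1}(V) = {alfa, bravo, charlie} ∈ τ ✓.
Open sets in the quotient: τ_Q = {{}, {[alfa=charlie]}, {[bravo]}, {[alfa=charlie], [bravo]}} (4 elements).


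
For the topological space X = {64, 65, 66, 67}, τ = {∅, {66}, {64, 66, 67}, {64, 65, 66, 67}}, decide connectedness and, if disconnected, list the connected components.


(X, τ) is connected.

Find clopen sets (U ∈ τ with X ∖ U ∈ τ):
  U = ∅, X ∖ U = {64, 65, 66, 67} — both open, so U is clopen.
  U = {64, 65, 66, 67}, X ∖ U = ∅ — both open, so U is clopen.
Only trivial clopens (∅ and X) exist, so (X, τ) is connected.
Compute connected components by grouping points that agree on all clopens:
  component: {64, 65, 66, 67}


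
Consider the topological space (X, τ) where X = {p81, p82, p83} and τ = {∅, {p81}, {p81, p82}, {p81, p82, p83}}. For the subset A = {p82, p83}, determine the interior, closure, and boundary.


int(A) = ∅, cl(A) = {p82, p83}, ∂A = {p82, p83}.

Closed sets in (X, τ) are complements of opens:
  closed(X, τ) = {∅, {p83}, {p82, p83}, {p81, p82, p83}}.
int(A) = ⋃ {U ∈ τ : U ⊆ A}. Opens contained in A: ∅.
Taking the union of these: int(A) = ∅.
cl(A) = ⋂ {C closed : A ⊆ C}. Closed sets containing A: {p82, p83}, {p81, p82, p83}.
Intersecting these: cl(A) = {p82, p83}.
∂A = cl(A) ∖ int(A) = {p82, p83} ∖ ∅ = {p82, p83}.


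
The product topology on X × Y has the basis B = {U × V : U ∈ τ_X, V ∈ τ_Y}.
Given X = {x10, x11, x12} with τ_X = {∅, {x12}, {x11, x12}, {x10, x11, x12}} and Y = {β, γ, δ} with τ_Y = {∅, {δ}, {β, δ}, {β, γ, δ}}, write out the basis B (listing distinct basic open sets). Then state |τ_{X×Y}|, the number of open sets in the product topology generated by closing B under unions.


Basis B = {∅ × ∅, {x12} × {δ}, {x11, x12} × {δ}, {x12} × {β, δ}, {x10, x11, x12} × {δ}, {x12} × {β, γ, δ}, {x11, x12} × {β, δ}, {x10, x11, x12} × {β, δ}, {x11, x12} × {β, γ, δ}, {x10, x11, x12} × {β, γ, δ}}; |τ_{X×Y}| = 20.

Enumerate products U × V with U ∈ τ_X, V ∈ τ_Y (deduplicated):
  ∅ × ∅ = {} (∅)
  {x12} × {δ} = {(x12,δ)}
  {x11, x12} × {δ} = {(x11,δ), (x12,δ)}
  {x12} × {β, δ} = {(x12,β), (x12,δ)}
  {x10, x11, x12} × {δ} = {(x10,δ), (x11,δ), (x12,δ)}
  {x12} × {β, γ, δ} = {(x12,β), (x12,γ), (x12,δ)}
  {x11, x12} × {β, δ} = {(x11,β), (x11,δ), (x12,β), (x12,δ)}
  {x10, x11, x12} × {β, δ} = {(x10,β), (x10,δ), (x11,β), (x11,δ), (x12,β), (x12,δ)}
  {x11, x12} × {β, γ, δ} = {(x11,β), (x11,γ), (x11,δ), (x12,β), (x12,γ), (x12,δ)}
  {x10, x11, x12} × {β, γ, δ} = {(x10,β), (x10,γ), (x10,δ), (x11,β), (x11,γ), (x11,δ), (x12,β), (x12,γ), (x12,δ)}
These 10 distinct sets form the basis B.
Close under arbitrary unions to get τ_{X×Y}; counting gives |τ_{X×Y}| = 20.


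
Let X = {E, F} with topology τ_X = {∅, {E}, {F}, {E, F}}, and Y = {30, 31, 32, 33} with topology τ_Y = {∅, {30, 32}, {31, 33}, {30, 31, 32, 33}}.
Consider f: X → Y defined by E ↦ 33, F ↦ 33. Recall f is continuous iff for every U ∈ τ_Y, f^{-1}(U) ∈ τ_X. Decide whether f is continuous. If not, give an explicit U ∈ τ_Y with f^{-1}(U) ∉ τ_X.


f IS continuous.

Compute f^{-1}(U) for each U ∈ τ_Y:
  U = ∅: f^{-1}(U) = ∅ ∈ τ_X ✓.
  U = {30, 32}: f^{-1}(U) = ∅ ∈ τ_X ✓.
  U = {31, 33}: f^{-1}(U) = {E, F} ∈ τ_X ✓.
  U = {30, 31, 32, 33}: f^{-1}(U) = {E, F} ∈ τ_X ✓.
Every preimage lies in τ_X, so f IS continuous.


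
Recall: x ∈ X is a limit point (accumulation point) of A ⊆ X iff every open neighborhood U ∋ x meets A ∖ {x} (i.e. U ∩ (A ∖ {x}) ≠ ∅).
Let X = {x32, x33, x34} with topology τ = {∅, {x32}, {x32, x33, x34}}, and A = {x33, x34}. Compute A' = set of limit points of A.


A' = {x33, x34}

For each x ∈ X, list the open sets U ∈ τ with x ∈ U, then check whether U ∩ (A ∖ {x}) ≠ ∅ for every such U.
  x = x32: open {x32} ∋ x has {x32} ∩ (A ∖ {x32}) = ∅, so x is NOT a limit point.
  x = x33: opens ∋ x are {x32, x33, x34}; each meets A ∖ {x33}, so x IS a limit point.
  x = x34: opens ∋ x are {x32, x33, x34}; each meets A ∖ {x34}, so x IS a limit point.
Collecting: A' = {x33, x34}.


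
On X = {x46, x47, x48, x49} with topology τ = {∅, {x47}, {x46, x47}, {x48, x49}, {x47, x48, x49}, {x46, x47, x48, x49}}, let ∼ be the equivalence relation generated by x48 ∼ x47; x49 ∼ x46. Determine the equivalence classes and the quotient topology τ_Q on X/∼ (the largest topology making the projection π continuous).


X/∼ = {[x46=x49], [x47=x48]}; |τ_Q| = 2.

Equivalence classes: [x46=x49], [x47=x48].
Quotient map π: X → X/∼ sends x46 ↦ [x46=x49], x47 ↦ [x47=x48], x48 ↦ [x47=x48], x49 ↦ [x46=x49].
For each subset V ⊆ X/∼, compute π^{-1}(V) ⊆ X and check whether π^{-1}(V) ∈ τ. V is open in τ_Q iff π^{-1}(V) ∈ τ.
  V = {}: π^{-1}(V) = ∅ ∈ τ ✓.
  V = {[x46=x49]}: π^{-1}(V) = {x46, x49} ∉ τ ✗.
  V = {[x47=x48]}: π^{-1}(V) = {x47, x48} ∉ τ ✗.
  V = {[x46=x49], [x47=x48]}: π^{-1}(V) = {x46, x47, x48, x49} ∈ τ ✓.
Open sets in the quotient: τ_Q = {{}, {[x46=x49], [x47=x48]}} (2 elements).


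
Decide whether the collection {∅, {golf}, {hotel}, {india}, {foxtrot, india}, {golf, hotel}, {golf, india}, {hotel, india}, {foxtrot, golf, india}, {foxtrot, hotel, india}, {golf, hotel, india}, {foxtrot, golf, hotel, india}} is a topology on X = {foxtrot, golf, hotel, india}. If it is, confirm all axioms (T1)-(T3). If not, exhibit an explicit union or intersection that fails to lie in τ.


τ IS a topology on X.

Axiom (T1): ∅ ∈ τ? Yes; X ∈ τ? Yes.
Axiom (T2/T3): check pairwise unions and intersections of members of τ.
All pairwise intersections and unions checked — each lies in τ. Therefore τ satisfies (T1), (T2), (T3): it IS a topology on X.


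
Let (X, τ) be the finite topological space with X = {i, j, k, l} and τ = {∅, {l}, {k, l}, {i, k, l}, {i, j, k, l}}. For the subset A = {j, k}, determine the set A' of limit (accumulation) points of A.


A' = {i, j}

For each x ∈ X, list the open sets U ∈ τ with x ∈ U, then check whether U ∩ (A ∖ {x}) ≠ ∅ for every such U.
  x = i: opens ∋ x are {i, k, l}, {i, j, k, l}; each meets A ∖ {i}, so x IS a limit point.
  x = j: opens ∋ x are {i, j, k, l}; each meets A ∖ {j}, so x IS a limit point.
  x = k: open {k, l} ∋ x has {k, l} ∩ (A ∖ {k}) = ∅, so x is NOT a limit point.
  x = l: open {l} ∋ x has {l} ∩ (A ∖ {l}) = ∅, so x is NOT a limit point.
Collecting: A' = {i, j}.


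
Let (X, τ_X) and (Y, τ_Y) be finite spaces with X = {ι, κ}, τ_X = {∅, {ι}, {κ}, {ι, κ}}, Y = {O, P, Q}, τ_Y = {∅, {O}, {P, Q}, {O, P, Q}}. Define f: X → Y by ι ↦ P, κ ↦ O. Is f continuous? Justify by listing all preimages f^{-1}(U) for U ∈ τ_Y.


f IS continuous.

Compute f^{-1}(U) for each U ∈ τ_Y:
  U = ∅: f^{-1}(U) = ∅ ∈ τ_X ✓.
  U = {O}: f^{-1}(U) = {κ} ∈ τ_X ✓.
  U = {P, Q}: f^{-1}(U) = {ι} ∈ τ_X ✓.
  U = {O, P, Q}: f^{-1}(U) = {ι, κ} ∈ τ_X ✓.
Every preimage lies in τ_X, so f IS continuous.


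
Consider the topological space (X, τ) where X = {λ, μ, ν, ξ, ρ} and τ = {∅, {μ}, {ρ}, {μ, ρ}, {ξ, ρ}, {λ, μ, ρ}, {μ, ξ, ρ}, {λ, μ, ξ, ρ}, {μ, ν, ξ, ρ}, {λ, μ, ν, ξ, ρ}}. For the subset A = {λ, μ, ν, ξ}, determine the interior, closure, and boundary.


int(A) = {μ}, cl(A) = {λ, μ, ν, ξ}, ∂A = {λ, ν, ξ}.

Closed sets in (X, τ) are complements of opens:
  closed(X, τ) = {∅, {λ}, {ν}, {λ, ν}, {ν, ξ}, {λ, μ, ν}, {λ, ν, ξ}, {λ, μ, ν, ξ}, {λ, ν, ξ, ρ}, {λ, μ, ν, ξ, ρ}}.
int(A) = ⋃ {U ∈ τ : U ⊆ A}. Opens contained in A: ∅, {μ}.
Taking the union of these: int(A) = {μ}.
cl(A) = ⋂ {C closed : A ⊆ C}. Closed sets containing A: {λ, μ, ν, ξ}, {λ, μ, ν, ξ, ρ}.
Intersecting these: cl(A) = {λ, μ, ν, ξ}.
∂A = cl(A) ∖ int(A) = {λ, μ, ν, ξ} ∖ {μ} = {λ, ν, ξ}.


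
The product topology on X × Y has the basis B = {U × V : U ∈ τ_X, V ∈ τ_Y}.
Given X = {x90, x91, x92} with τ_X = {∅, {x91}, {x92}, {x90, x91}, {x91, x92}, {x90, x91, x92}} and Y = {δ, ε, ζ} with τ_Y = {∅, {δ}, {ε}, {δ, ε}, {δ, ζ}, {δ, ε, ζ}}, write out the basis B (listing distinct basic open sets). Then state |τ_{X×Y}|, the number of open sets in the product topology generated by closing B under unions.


Basis B = {∅ × ∅, {x91} × {δ}, {x91} × {ε}, {x92} × {δ}, {x92} × {ε}, {x90, x91} × {δ}, {x90, x91} × {ε}, {x91} × {δ, ε}, {x91} × {δ, ζ}, {x91, x92} × {δ}, {x91, x92} × {ε}, {x92} × {δ, ε}, {x92} × {δ, ζ}, {x90, x91, x92} × {δ}, {x90, x91, x92} × {ε}, {x91} × {δ, ε, ζ}, {x92} × {δ, ε, ζ}, {x90, x91} × {δ, ε}, {x90, x91} × {δ, ζ}, {x91, x92} × {δ, ε}, {x91, x92} × {δ, ζ}, {x90, x91} × {δ, ε, ζ}, {x90, x91, x92} × {δ, ε}, {x90, x91, x92} × {δ, ζ}, {x91, x92} × {δ, ε, ζ}, {x90, x91, x92} × {δ, ε, ζ}}; |τ_{X×Y}| = 108.

Enumerate products U × V with U ∈ τ_X, V ∈ τ_Y (deduplicated):
  ∅ × ∅ = {} (∅)
  {x91} × {δ} = {(x91,δ)}
  {x91} × {ε} = {(x91,ε)}
  {x92} × {δ} = {(x92,δ)}
  {x92} × {ε} = {(x92,ε)}
  {x90, x91} × {δ} = {(x90,δ), (x91,δ)}
  {x90, x91} × {ε} = {(x90,ε), (x91,ε)}
  {x91} × {δ, ε} = {(x91,δ), (x91,ε)}
  {x91} × {δ, ζ} = {(x91,δ), (x91,ζ)}
  {x91, x92} × {δ} = {(x91,δ), (x92,δ)}
  {x91, x92} × {ε} = {(x91,ε), (x92,ε)}
  {x92} × {δ, ε} = {(x92,δ), (x92,ε)}
  {x92} × {δ, ζ} = {(x92,δ), (x92,ζ)}
  {x90, x91, x92} × {δ} = {(x90,δ), (x91,δ), (x92,δ)}
  {x90, x91, x92} × {ε} = {(x90,ε), (x91,ε), (x92,ε)}
  {x91} × {δ, ε, ζ} = {(x91,δ), (x91,ε), (x91,ζ)}
  {x92} × {δ, ε, ζ} = {(x92,δ), (x92,ε), (x92,ζ)}
  {x90, x91} × {δ, ε} = {(x90,δ), (x90,ε), (x91,δ), (x91,ε)}
  {x90, x91} × {δ, ζ} = {(x90,δ), (x90,ζ), (x91,δ), (x91,ζ)}
  {x91, x92} × {δ, ε} = {(x91,δ), (x91,ε), (x92,δ), (x92,ε)}
  {x91, x92} × {δ, ζ} = {(x91,δ), (x91,ζ), (x92,δ), (x92,ζ)}
  {x90, x91} × {δ, ε, ζ} = {(x90,δ), (x90,ε), (x90,ζ), (x91,δ), (x91,ε), (x91,ζ)}
  {x90, x91, x92} × {δ, ε} = {(x90,δ), (x90,ε), (x91,δ), (x91,ε), (x92,δ), (x92,ε)}
  {x90, x91, x92} × {δ, ζ} = {(x90,δ), (x90,ζ), (x91,δ), (x91,ζ), (x92,δ), (x92,ζ)}
  {x91, x92} × {δ, ε, ζ} = {(x91,δ), (x91,ε), (x91,ζ), (x92,δ), (x92,ε), (x92,ζ)}
  {x90, x91, x92} × {δ, ε, ζ} = {(x90,δ), (x90,ε), (x90,ζ), (x91,δ), (x91,ε), (x91,ζ), (x92,δ), (x92,ε), (x92,ζ)}
These 26 distinct sets form the basis B.
Close under arbitrary unions to get τ_{X×Y}; counting gives |τ_{X×Y}| = 108.


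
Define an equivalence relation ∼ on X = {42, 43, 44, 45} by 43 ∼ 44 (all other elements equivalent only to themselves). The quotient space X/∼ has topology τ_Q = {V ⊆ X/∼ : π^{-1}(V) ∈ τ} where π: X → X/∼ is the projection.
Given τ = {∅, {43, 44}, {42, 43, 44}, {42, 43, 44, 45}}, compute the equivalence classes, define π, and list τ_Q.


X/∼ = {[42], [43=44], [45]}; |τ_Q| = 4.

Equivalence classes: [42], [43=44], [45].
Quotient map π: X → X/∼ sends 42 ↦ [42], 43 ↦ [43=44], 44 ↦ [43=44], 45 ↦ [45].
For each subset V ⊆ X/∼, compute π^{-1}(V) ⊆ X and check whether π^{-1}(V) ∈ τ. V is open in τ_Q iff π^{-1}(V) ∈ τ.
  V = {}: π^{-1}(V) = ∅ ∈ τ ✓.
  V = {[42]}: π^{-1}(V) = {42} ∉ τ ✗.
  V = {[43=44]}: π^{-1}(V) = {43, 44} ∈ τ ✓.
  V = {[42], [43=44]}: π^{-1}(V) = {42, 43, 44} ∈ τ ✓.
  V = {[45]}: π^{-1}(V) = {45} ∉ τ ✗.
  V = {[42], [45]}: π^{-1}(V) = {42, 45} ∉ τ ✗.
  V = {[43=44], [45]}: π^{-1}(V) = {43, 44, 45} ∉ τ ✗.
  V = {[42], [43=44], [45]}: π^{-1}(V) = {42, 43, 44, 45} ∈ τ ✓.
Open sets in the quotient: τ_Q = {{}, {[43=44]}, {[42], [43=44]}, {[42], [43=44], [45]}} (4 elements).


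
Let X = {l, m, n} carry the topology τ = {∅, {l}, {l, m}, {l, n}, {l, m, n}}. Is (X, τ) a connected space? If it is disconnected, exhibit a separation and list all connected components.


(X, τ) is connected.

Find clopen sets (U ∈ τ with X ∖ U ∈ τ):
  U = ∅, X ∖ U = {l, m, n} — both open, so U is clopen.
  U = {l, m, n}, X ∖ U = ∅ — both open, so U is clopen.
Only trivial clopens (∅ and X) exist, so (X, τ) is connected.
Compute connected components by grouping points that agree on all clopens:
  component: {l, m, n}


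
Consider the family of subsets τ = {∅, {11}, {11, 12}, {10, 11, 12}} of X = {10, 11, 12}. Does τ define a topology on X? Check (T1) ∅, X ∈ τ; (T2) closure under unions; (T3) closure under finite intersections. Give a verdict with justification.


τ IS a topology on X.

Axiom (T1): ∅ ∈ τ? Yes; X ∈ τ? Yes.
Axiom (T2/T3): check pairwise unions and intersections of members of τ.
All pairwise intersections and unions checked — each lies in τ. Therefore τ satisfies (T1), (T2), (T3): it IS a topology on X.
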